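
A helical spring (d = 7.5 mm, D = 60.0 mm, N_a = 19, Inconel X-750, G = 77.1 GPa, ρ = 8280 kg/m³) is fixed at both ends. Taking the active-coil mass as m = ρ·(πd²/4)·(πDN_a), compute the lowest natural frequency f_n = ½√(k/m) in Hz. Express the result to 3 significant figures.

k = Gd⁴/(8D³N_a) = (77.1×10³)(7.5⁴)/(8·60.0³·19) = 7.4302 N/mm = 7430.2 N/m
Wire length L = πDN_a = π·60.0·19 = 3581.4 mm
m = ρ·(πd²/4)·L = 8280 × 44.179×10⁻⁶ m² × 3.5814 m = 1.3101 kg
f_n = ½√(k/m) = 0.5·√(7430.2/1.3101) = 0.5·√(5671.6) = 37.655 Hz

37.7 Hz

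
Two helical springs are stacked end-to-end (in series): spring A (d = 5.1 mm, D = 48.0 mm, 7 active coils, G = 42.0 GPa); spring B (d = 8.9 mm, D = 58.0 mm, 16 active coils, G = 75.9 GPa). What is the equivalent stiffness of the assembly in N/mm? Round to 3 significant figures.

3.70 N/mm

k_A = Gd⁴/(8D³N_a) = (42.0×10³)(5.1⁴)/(8·48.0³·7) = 4.5879 N/mm
k_B = Gd⁴/(8D³N_a) = (75.9×10³)(8.9⁴)/(8·58.0³·16) = 19.068 N/mm
Series: 1/k_eq = 1/4.5879 + 1/19.068 = 0.27041; k_eq = 3.6981 N/mm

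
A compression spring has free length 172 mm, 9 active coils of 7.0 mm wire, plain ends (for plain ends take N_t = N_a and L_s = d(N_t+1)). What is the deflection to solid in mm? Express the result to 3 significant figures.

102 mm

N_t = 9; L_s = 7.0·10 = 70 mm
δ_solid = L₀ − L_s = 172 − 70 = 102 mm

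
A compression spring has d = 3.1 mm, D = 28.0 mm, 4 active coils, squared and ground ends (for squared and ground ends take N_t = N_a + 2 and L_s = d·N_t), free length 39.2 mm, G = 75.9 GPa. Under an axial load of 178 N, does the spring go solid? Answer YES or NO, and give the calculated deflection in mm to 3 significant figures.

k = Gd⁴/(8D³N_a) = (75.9×10³)(3.1⁴)/(8·28.0³·4) = 9.9785 N/mm
N_t = 6; L_s = 3.1·6 = 18.6 mm; δ_solid = L₀ − L_s = 39.2 − 18.6 = 20.6 mm
δ = F/k = 178/9.9785 = 17.838 mm
δ < δ_solid → spring does not go solid

NO, δ = 17.8 mm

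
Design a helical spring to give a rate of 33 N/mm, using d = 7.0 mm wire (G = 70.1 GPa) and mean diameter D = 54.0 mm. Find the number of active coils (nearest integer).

4

N_a = Gd⁴/(8D³k) = (70.1×10³ × 7.0⁴)/(8 × 54.0³ × 33)
    = 1.6831e+08 / 4.15705e+07 = 4.049 → 4 coils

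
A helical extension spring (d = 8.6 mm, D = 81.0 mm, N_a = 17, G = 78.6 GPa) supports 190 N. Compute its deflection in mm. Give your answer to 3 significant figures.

k = Gd⁴/(8D³N_a) = (78.6×10³)(8.6⁴)/(8·81.0³·17) = 5.9487 N/mm
δ = F/k = 190 / 5.9487 = 31.94 mm

31.9 mm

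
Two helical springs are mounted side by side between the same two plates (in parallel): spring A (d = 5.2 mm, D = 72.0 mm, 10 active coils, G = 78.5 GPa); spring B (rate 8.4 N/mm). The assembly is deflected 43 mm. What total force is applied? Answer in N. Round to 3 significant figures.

k_A = Gd⁴/(8D³N_a) = (78.5×10³)(5.2⁴)/(8·72.0³·10) = 1.9222 N/mm
Parallel: k_eq = 1.9222 + 8.4 = 10.322 N/mm
F = k_eq·δ = 10.322·43 = 443.85 N

444 N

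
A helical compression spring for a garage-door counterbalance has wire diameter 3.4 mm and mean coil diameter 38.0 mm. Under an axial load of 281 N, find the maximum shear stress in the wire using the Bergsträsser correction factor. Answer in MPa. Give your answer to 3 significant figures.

Spring index C = D/d = 38.0/3.4 = 11.1765
K_B = (4C+2)/(4C−3) = 46.706/41.706 = 1.1199
τ₀ = 8FD/(πd³) = 8·281·38.0/(π·3.4³) = 85424/123.48 = 691.82 MPa
τ_max = K·τ₀ = 1.1199 × 691.82 = 774.76 MPa

775 MPa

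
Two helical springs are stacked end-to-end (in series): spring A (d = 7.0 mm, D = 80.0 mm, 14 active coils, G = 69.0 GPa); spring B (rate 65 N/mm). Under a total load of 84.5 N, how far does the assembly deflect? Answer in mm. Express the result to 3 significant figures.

30.5 mm

k_A = Gd⁴/(8D³N_a) = (69.0×10³)(7.0⁴)/(8·80.0³·14) = 2.889 N/mm
Series: 1/k_eq = 1/2.889 + 1/65 = 0.36152; k_eq = 2.7661 N/mm
δ = F/k_eq = 84.5/2.7661 = 30.548 mm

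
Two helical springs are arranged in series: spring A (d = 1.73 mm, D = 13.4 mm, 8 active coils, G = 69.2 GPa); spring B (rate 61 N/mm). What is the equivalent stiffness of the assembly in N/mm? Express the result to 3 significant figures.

3.78 N/mm

k_A = Gd⁴/(8D³N_a) = (69.2×10³)(1.73⁴)/(8·13.4³·8) = 4.0253 N/mm
Series: 1/k_eq = 1/4.0253 + 1/61 = 0.26482; k_eq = 3.7761 N/mm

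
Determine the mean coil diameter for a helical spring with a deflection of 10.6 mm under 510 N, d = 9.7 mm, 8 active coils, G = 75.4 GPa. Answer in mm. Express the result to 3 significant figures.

Required rate k = F/δ = 510/10.6 = 48.113 N/mm
D = (Gd⁴/(8N_a·k))^(1/3) = (75.4×10³·9.7⁴/(8·8·48.113))^(1/3)
  = (216777)^(1/3) = 60.0719 mm

60.1 mm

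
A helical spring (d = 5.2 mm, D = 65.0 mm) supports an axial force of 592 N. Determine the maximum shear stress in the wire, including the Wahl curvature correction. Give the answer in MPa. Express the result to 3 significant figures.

777 MPa

Spring index C = D/d = 65.0/5.2 = 12.5000
K_W = (4C−1)/(4C−4) + 0.615/C = 49.000/46.000 + 0.0492 = 1.1144
τ₀ = 8FD/(πd³) = 8·592·65.0/(π·5.2³) = 307840/441.73 = 696.89 MPa
τ_max = K·τ₀ = 1.1144 × 696.89 = 776.63 MPa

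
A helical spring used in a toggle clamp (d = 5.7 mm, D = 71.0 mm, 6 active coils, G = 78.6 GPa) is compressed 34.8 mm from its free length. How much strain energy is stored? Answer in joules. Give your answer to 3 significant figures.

k = Gd⁴/(8D³N_a) = (78.6×10³)(5.7⁴)/(8·71.0³·6) = 4.8295 N/mm
U = ½kδ² = 0.5 × 4.8295 × 34.8² = 2924.4 N·mm = 2.9244 J

2.92 J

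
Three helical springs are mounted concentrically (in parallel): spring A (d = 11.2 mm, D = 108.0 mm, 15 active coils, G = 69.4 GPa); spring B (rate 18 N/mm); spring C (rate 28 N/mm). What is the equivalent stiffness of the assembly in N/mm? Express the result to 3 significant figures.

53.2 N/mm

k_A = Gd⁴/(8D³N_a) = (69.4×10³)(11.2⁴)/(8·108.0³·15) = 7.224 N/mm
Parallel: k_eq = 7.224 + 18 + 28 = 53.224 N/mm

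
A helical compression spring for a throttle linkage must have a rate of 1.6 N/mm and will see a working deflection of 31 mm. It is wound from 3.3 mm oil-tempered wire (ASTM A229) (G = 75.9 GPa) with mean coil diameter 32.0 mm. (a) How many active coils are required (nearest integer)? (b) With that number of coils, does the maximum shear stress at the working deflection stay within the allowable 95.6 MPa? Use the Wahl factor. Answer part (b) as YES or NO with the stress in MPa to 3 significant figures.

N_a = Gd⁴/(8D³k) = (75.9×10³)(3.3⁴)/(8·32.0³·1.6) = 21.46 → N_a = 21
Actual rate k = Gd⁴/(8D³·21) = 1.6351 N/mm
Working load F = kδ = 1.6351·31 = 50.687 N
C = 32.0/3.3 = 9.6970; K_W = (4C−1)/(4C−4)+0.615/C = 1.1497
τ_max = K_W·8FD/(πd³) = 1.1497·114.93 = 132.13 MPa
τ_max > 95.6 MPa → exceeds allowable

(a) 21 coils; (b) NO, τ_max = 132 MPa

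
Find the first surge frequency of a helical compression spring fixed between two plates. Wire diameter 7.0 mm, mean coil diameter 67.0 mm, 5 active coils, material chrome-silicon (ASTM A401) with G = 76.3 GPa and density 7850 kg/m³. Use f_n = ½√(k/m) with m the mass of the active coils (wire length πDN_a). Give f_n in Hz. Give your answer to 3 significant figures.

109 Hz

k = Gd⁴/(8D³N_a) = (76.3×10³)(7.0⁴)/(8·67.0³·5) = 15.228 N/mm = 15228 N/m
Wire length L = πDN_a = π·67.0·5 = 1052.4 mm
m = ρ·(πd²/4)·L = 7850 × 38.485×10⁻⁶ m² × 1.0524 m = 0.31794 kg
f_n = ½√(k/m) = 0.5·√(15228/0.31794) = 0.5·√(47894) = 109.42 Hz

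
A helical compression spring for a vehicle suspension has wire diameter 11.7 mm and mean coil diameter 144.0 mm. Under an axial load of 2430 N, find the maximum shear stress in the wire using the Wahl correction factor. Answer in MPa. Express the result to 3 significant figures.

621 MPa

Spring index C = D/d = 144.0/11.7 = 12.3077
K_W = (4C−1)/(4C−4) + 0.615/C = 48.231/45.231 + 0.0500 = 1.1163
τ₀ = 8FD/(πd³) = 8·2430·144.0/(π·11.7³) = 2.79936e+06/5031.6 = 556.35 MPa
τ_max = K·τ₀ = 1.1163 × 556.35 = 621.06 MPa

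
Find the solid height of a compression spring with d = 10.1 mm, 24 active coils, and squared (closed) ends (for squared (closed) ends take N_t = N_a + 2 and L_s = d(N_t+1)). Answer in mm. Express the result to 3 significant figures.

squared (closed) ends: N_t = N_a + 2 = 24 + 2 = 26
L_s = d·(N_t+1) = 10.1 × 27 = 272.7 mm

273 mm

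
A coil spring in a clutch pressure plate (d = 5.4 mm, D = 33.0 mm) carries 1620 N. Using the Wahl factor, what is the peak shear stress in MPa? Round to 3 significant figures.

Spring index C = D/d = 33.0/5.4 = 6.1111
K_W = (4C−1)/(4C−4) + 0.615/C = 23.444/20.444 + 0.1006 = 1.2474
τ₀ = 8FD/(πd³) = 8·1620·33.0/(π·5.4³) = 427680/494.69 = 864.55 MPa
τ_max = K·τ₀ = 1.2474 × 864.55 = 1078.4 MPa

1080 MPa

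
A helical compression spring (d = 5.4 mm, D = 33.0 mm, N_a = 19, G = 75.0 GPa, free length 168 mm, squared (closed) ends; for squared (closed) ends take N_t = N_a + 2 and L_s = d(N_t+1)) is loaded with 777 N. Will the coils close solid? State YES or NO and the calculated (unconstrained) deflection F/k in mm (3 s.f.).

YES, δ = 66.6 mm

k = Gd⁴/(8D³N_a) = (75.0×10³)(5.4⁴)/(8·33.0³·19) = 11.675 N/mm
N_t = 21; L_s = 5.4·22 = 118.8 mm; δ_solid = L₀ − L_s = 168 − 118.8 = 49.2 mm
δ = F/k = 777/11.675 = 66.553 mm
δ ≥ δ_solid → spring goes solid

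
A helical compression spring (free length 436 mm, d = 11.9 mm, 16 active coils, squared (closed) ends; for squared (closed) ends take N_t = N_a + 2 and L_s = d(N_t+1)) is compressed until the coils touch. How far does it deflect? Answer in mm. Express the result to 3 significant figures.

N_t = 18; L_s = 11.9·19 = 226.1 mm
δ_solid = L₀ − L_s = 436 − 226.1 = 209.9 mm

210 mm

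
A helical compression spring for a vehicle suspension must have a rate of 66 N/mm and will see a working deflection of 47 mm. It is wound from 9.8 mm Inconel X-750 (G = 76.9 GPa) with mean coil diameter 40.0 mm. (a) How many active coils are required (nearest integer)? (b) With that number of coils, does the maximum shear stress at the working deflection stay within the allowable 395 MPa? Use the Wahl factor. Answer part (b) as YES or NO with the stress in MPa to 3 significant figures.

(a) 21 coils; (b) NO, τ_max = 468 MPa

N_a = Gd⁴/(8D³k) = (76.9×10³)(9.8⁴)/(8·40.0³·66) = 20.99 → N_a = 21
Actual rate k = Gd⁴/(8D³·21) = 65.969 N/mm
Working load F = kδ = 65.969·47 = 3100.6 N
C = 40.0/9.8 = 4.0816; K_W = (4C−1)/(4C−4)+0.615/C = 1.3941
τ_max = K_W·8FD/(πd³) = 1.3941·335.55 = 467.78 MPa
τ_max > 395 MPa → exceeds allowable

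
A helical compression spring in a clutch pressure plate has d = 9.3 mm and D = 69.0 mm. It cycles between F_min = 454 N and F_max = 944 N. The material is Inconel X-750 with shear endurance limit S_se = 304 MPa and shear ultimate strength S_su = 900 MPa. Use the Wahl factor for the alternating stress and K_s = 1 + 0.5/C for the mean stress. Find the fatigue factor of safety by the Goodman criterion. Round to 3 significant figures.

C = D/d = 69.0/9.3 = 7.4194; K_W = (4C−1)/(4C−4)+0.615/C = 1.1997; K_s = 1+0.5/C = 1.0674
F_a = (F_max−F_min)/2 = 245 N; F_m = (F_max+F_min)/2 = 699 N
τ_a = K_W·8F_aD/(πd³) = 1.1997 × 53.519 = 64.208 MPa
τ_m = K_s·8F_mD/(πd³) = 1.0674 × 152.69 = 162.98 MPa
Goodman: 1/n_f = τ_a/S_se + τ_m/S_su = 64.208/304 + 162.98/900 = 0.21121 + 0.18109 = 0.3923
n_f = 1/0.3923 = 2.549

2.55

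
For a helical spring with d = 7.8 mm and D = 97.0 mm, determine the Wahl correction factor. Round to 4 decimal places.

C = D/d = 97.0/7.8 = 12.4359
K_W = (4C−1)/(4C−4) + 0.615/C = 48.744/45.744 + 0.0495 = 1.1150

1.1150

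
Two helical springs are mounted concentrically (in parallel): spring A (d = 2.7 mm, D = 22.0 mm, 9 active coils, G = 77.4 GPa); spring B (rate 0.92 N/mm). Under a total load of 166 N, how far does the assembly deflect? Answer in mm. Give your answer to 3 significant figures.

k_A = Gd⁴/(8D³N_a) = (77.4×10³)(2.7⁴)/(8·22.0³·9) = 5.3653 N/mm
Parallel: k_eq = 5.3653 + 0.92 = 6.2853 N/mm
δ = F/k_eq = 166/6.2853 = 26.411 mm

26.4 mm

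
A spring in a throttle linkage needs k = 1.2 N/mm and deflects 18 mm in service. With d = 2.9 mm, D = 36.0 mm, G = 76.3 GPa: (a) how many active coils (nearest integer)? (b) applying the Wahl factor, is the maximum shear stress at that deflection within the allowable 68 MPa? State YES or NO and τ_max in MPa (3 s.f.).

(a) 12 coils; (b) NO, τ_max = 90.9 MPa

N_a = Gd⁴/(8D³k) = (76.3×10³)(2.9⁴)/(8·36.0³·1.2) = 12.05 → N_a = 12
Actual rate k = Gd⁴/(8D³·12) = 1.2049 N/mm
Working load F = kδ = 1.2049·18 = 21.688 N
C = 36.0/2.9 = 12.4138; K_W = (4C−1)/(4C−4)+0.615/C = 1.1153
τ_max = K_W·8FD/(πd³) = 1.1153·81.519 = 90.914 MPa
τ_max > 68 MPa → exceeds allowable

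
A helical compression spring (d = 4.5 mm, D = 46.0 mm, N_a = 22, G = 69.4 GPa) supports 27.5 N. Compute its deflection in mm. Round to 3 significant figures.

16.6 mm

k = Gd⁴/(8D³N_a) = (69.4×10³)(4.5⁴)/(8·46.0³·22) = 1.6612 N/mm
δ = F/k = 27.5 / 1.6612 = 16.554 mm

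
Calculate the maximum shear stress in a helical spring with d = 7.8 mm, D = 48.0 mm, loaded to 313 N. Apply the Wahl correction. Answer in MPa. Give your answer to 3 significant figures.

100 MPa

Spring index C = D/d = 48.0/7.8 = 6.1538
K_W = (4C−1)/(4C−4) + 0.615/C = 23.615/20.615 + 0.0999 = 1.2455
τ₀ = 8FD/(πd³) = 8·313·48.0/(π·7.8³) = 120192/1490.8 = 80.62 MPa
τ_max = K·τ₀ = 1.2455 × 80.62 = 100.41 MPa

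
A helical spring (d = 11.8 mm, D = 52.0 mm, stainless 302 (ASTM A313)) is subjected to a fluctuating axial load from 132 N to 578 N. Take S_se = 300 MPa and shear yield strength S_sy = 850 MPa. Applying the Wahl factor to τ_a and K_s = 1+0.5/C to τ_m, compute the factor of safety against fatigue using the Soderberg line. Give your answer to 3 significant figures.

8.41

C = D/d = 52.0/11.8 = 4.4068; K_W = (4C−1)/(4C−4)+0.615/C = 1.3597; K_s = 1+0.5/C = 1.1135
F_a = (F_max−F_min)/2 = 223 N; F_m = (F_max+F_min)/2 = 355 N
τ_a = K_W·8F_aD/(πd³) = 1.3597 × 17.972 = 24.437 MPa
τ_m = K_s·8F_mD/(πd³) = 1.1135 × 28.611 = 31.857 MPa
Soderberg: 1/n_f = τ_a/S_se + τ_m/S_sy = 24.437/300 + 31.857/850 = 0.08146 + 0.03748 = 0.11894
n_f = 1/0.11894 = 8.408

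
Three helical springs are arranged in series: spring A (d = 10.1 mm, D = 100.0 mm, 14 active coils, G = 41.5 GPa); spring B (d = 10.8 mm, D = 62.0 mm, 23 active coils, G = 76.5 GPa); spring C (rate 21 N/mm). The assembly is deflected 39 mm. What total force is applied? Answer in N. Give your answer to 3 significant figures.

112 N

k_A = Gd⁴/(8D³N_a) = (41.5×10³)(10.1⁴)/(8·100.0³·14) = 3.8558 N/mm
k_B = Gd⁴/(8D³N_a) = (76.5×10³)(10.8⁴)/(8·62.0³·23) = 23.734 N/mm
Series: 1/k_eq = 1/3.8558 + 1/23.734 + 1/21 = 0.3491; k_eq = 2.8645 N/mm
F = k_eq·δ = 2.8645·39 = 111.72 N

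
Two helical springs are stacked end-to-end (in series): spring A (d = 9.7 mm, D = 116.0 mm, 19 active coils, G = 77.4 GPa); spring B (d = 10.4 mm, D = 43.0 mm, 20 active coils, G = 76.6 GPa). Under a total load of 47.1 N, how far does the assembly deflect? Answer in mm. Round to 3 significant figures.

17.0 mm

k_A = Gd⁴/(8D³N_a) = (77.4×10³)(9.7⁴)/(8·116.0³·19) = 2.8881 N/mm
k_B = Gd⁴/(8D³N_a) = (76.6×10³)(10.4⁴)/(8·43.0³·20) = 70.443 N/mm
Series: 1/k_eq = 1/2.8881 + 1/70.443 = 0.36045; k_eq = 2.7743 N/mm
δ = F/k_eq = 47.1/2.7743 = 16.977 mm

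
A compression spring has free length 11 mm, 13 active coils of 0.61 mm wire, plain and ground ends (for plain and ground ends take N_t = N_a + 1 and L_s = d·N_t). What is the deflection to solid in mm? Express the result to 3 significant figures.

2.46 mm

N_t = 14; L_s = 0.61·14 = 8.54 mm
δ_solid = L₀ − L_s = 11 − 8.54 = 2.46 mm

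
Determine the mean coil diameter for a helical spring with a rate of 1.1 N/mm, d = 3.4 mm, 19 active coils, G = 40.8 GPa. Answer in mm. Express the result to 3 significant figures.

31.9 mm

D = (Gd⁴/(8N_a·k))^(1/3) = (40.8×10³·3.4⁴/(8·19·1.1))^(1/3)
  = (32609.2)^(1/3) = 31.9482 mm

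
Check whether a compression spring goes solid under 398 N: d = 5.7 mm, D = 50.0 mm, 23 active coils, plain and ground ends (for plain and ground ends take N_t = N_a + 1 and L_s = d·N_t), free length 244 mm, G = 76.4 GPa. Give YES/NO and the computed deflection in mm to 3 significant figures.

k = Gd⁴/(8D³N_a) = (76.4×10³)(5.7⁴)/(8·50.0³·23) = 3.5064 N/mm
N_t = 24; L_s = 5.7·24 = 136.8 mm; δ_solid = L₀ − L_s = 244 − 136.8 = 107.2 mm
δ = F/k = 398/3.5064 = 113.51 mm
δ ≥ δ_solid → spring goes solid

YES, δ = 114 mm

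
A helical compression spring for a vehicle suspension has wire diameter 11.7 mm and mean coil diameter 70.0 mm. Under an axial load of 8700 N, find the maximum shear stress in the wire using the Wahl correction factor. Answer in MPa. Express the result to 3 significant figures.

1210 MPa

Spring index C = D/d = 70.0/11.7 = 5.9829
K_W = (4C−1)/(4C−4) + 0.615/C = 22.932/19.932 + 0.1028 = 1.2533
τ₀ = 8FD/(πd³) = 8·8700·70.0/(π·11.7³) = 4.872e+06/5031.6 = 968.28 MPa
τ_max = K·τ₀ = 1.2533 × 968.28 = 1213.5 MPa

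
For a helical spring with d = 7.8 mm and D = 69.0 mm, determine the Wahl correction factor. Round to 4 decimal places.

1.1651

C = D/d = 69.0/7.8 = 8.8462
K_W = (4C−1)/(4C−4) + 0.615/C = 34.385/31.385 + 0.0695 = 1.1651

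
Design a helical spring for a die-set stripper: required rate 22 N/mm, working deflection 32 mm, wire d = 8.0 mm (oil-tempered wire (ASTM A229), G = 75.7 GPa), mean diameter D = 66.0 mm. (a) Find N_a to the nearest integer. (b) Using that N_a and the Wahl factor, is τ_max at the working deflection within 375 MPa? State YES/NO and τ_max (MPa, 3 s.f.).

N_a = Gd⁴/(8D³k) = (75.7×10³)(8.0⁴)/(8·66.0³·22) = 6.128 → N_a = 6
Actual rate k = Gd⁴/(8D³·6) = 22.469 N/mm
Working load F = kδ = 22.469·32 = 719.01 N
C = 66.0/8.0 = 8.2500; K_W = (4C−1)/(4C−4)+0.615/C = 1.1780
τ_max = K_W·8FD/(πd³) = 1.1780·236.02 = 278.03 MPa
τ_max ≤ 375 MPa → acceptable

(a) 6 coils; (b) YES, τ_max = 278 MPa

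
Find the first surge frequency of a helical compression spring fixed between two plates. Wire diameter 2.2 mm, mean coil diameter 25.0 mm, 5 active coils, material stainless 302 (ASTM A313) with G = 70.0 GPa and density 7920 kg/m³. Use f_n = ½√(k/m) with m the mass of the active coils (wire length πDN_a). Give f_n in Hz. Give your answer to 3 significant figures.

k = Gd⁴/(8D³N_a) = (70.0×10³)(2.2⁴)/(8·25.0³·5) = 2.6237 N/mm = 2623.7 N/m
Wire length L = πDN_a = π·25.0·5 = 392.7 mm
m = ρ·(πd²/4)·L = 7920 × 3.8013×10⁻⁶ m² × 0.3927 m = 0.011823 kg
f_n = ½√(k/m) = 0.5·√(2623.7/0.011823) = 0.5·√(2.2192e+05) = 235.54 Hz

236 Hz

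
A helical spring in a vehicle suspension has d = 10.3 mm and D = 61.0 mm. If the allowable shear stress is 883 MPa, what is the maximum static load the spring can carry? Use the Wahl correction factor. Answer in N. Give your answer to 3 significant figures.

C = D/d = 61.0/10.3 = 5.9223
K_W = (4C−1)/(4C−4) + 0.615/C = 22.689/19.689 + 0.1038 = 1.2562
τ_max = K·8FD/(πd³) → F_max = τ_allow·πd³/(8DK)
F_max = 883·π·10.3³/(8·61.0·1.2562) = 3.0313e+06/613.03 = 4944.7 N

4940 N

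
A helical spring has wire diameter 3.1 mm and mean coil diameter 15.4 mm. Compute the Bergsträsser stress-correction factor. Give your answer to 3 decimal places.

C = D/d = 15.4/3.1 = 4.9677
K_B = (4C+2)/(4C−3) = 21.871/16.871 = 1.2964

1.296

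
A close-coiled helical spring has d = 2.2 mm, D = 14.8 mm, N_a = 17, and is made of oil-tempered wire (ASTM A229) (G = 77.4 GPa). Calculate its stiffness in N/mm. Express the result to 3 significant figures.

4.11 N/mm

k = Gd⁴/(8D³N_a) = (77.4×10³ × 2.2⁴) / (8 × 14.8³ × 17)
  = 1.81314e+06 / 440884 = 4.1125 N/mm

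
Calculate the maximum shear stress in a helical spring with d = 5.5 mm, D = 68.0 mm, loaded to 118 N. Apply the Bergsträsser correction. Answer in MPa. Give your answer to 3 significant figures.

Spring index C = D/d = 68.0/5.5 = 12.3636
K_B = (4C+2)/(4C−3) = 51.455/46.455 = 1.1076
τ₀ = 8FD/(πd³) = 8·118·68.0/(π·5.5³) = 64192/522.68 = 122.81 MPa
τ_max = K·τ₀ = 1.1076 × 122.81 = 136.03 MPa

136 MPa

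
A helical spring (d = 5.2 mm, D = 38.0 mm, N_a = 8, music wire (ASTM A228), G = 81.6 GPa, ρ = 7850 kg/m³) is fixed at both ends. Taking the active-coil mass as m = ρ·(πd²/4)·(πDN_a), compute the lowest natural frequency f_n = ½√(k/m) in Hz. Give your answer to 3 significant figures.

163 Hz

k = Gd⁴/(8D³N_a) = (81.6×10³)(5.2⁴)/(8·38.0³·8) = 16.989 N/mm = 16989 N/m
Wire length L = πDN_a = π·38.0·8 = 955.04 mm
m = ρ·(πd²/4)·L = 7850 × 21.237×10⁻⁶ m² × 0.95504 m = 0.15922 kg
f_n = ½√(k/m) = 0.5·√(16989/0.15922) = 0.5·√(1.067e+05) = 163.33 Hz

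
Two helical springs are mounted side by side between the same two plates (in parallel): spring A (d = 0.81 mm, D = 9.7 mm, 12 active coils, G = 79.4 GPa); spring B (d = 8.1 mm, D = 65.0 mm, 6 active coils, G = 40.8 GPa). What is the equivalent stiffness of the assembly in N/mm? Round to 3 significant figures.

13.7 N/mm

k_A = Gd⁴/(8D³N_a) = (79.4×10³)(0.81⁴)/(8·9.7³·12) = 0.3901 N/mm
k_B = Gd⁴/(8D³N_a) = (40.8×10³)(8.1⁴)/(8·65.0³·6) = 13.324 N/mm
Parallel: k_eq = 0.3901 + 13.324 = 13.714 N/mm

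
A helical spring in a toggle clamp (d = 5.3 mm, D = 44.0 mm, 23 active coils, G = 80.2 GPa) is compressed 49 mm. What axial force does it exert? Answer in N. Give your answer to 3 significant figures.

k = Gd⁴/(8D³N_a) = (80.2×10³)(5.3⁴)/(8·44.0³·23) = 4.0374 N/mm
F = k·δ = 4.0374 × 49 = 197.83 N

198 N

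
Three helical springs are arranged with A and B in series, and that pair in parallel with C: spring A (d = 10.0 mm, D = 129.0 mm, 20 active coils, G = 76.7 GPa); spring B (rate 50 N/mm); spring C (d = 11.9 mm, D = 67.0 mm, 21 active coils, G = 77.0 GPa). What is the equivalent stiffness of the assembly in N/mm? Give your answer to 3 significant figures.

k_A = Gd⁴/(8D³N_a) = (76.7×10³)(10.0⁴)/(8·129.0³·20) = 2.2331 N/mm
k_C = Gd⁴/(8D³N_a) = (77.0×10³)(11.9⁴)/(8·67.0³·21) = 30.559 N/mm
Springs A,B series: k_AB = 1/(1/2.2331+1/50) = 2.1376 N/mm; parallel with C: k_eq = 2.1376+30.559 = 32.697 N/mm

32.7 N/mm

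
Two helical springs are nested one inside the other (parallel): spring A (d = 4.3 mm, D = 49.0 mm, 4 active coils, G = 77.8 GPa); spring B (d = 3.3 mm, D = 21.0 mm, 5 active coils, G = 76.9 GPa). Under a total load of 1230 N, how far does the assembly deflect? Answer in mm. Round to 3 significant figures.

k_A = Gd⁴/(8D³N_a) = (77.8×10³)(4.3⁴)/(8·49.0³·4) = 7.065 N/mm
k_B = Gd⁴/(8D³N_a) = (76.9×10³)(3.3⁴)/(8·21.0³·5) = 24.619 N/mm
Parallel: k_eq = 7.065 + 24.619 = 31.684 N/mm
δ = F/k_eq = 1230/31.684 = 38.821 mm

38.8 mm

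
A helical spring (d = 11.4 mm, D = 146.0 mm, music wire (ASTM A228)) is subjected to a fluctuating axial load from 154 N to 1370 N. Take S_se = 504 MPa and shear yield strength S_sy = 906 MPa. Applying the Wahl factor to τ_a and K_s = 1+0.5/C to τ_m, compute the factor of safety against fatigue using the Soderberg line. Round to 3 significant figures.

C = D/d = 146.0/11.4 = 12.8070; K_W = (4C−1)/(4C−4)+0.615/C = 1.1115; K_s = 1+0.5/C = 1.0390
F_a = (F_max−F_min)/2 = 608 N; F_m = (F_max+F_min)/2 = 762 N
τ_a = K_W·8F_aD/(πd³) = 1.1115 × 152.57 = 169.59 MPa
τ_m = K_s·8F_mD/(πd³) = 1.0390 × 191.22 = 198.69 MPa
Soderberg: 1/n_f = τ_a/S_se + τ_m/S_sy = 169.59/504 + 198.69/906 = 0.33649 + 0.21930 = 0.55579
n_f = 1/0.55579 = 1.799

1.80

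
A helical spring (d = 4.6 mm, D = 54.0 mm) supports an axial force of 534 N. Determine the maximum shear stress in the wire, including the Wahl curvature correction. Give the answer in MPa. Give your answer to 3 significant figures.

Spring index C = D/d = 54.0/4.6 = 11.7391
K_W = (4C−1)/(4C−4) + 0.615/C = 45.957/42.957 + 0.0524 = 1.1222
τ₀ = 8FD/(πd³) = 8·534·54.0/(π·4.6³) = 230688/305.79 = 754.4 MPa
τ_max = K·τ₀ = 1.1222 × 754.4 = 846.61 MPa

847 MPa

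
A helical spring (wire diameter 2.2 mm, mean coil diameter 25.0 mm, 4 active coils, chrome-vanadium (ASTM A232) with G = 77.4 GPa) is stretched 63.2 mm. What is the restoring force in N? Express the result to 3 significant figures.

k = Gd⁴/(8D³N_a) = (77.4×10³)(2.2⁴)/(8·25.0³·4) = 3.6263 N/mm
F = k·δ = 3.6263 × 63.2 = 229.18 N

229 N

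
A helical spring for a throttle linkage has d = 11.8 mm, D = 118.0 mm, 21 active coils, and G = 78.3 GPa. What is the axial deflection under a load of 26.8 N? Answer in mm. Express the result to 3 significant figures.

k = Gd⁴/(8D³N_a) = (78.3×10³)(11.8⁴)/(8·118.0³·21) = 5.4996 N/mm
δ = F/k = 26.8 / 5.4996 = 4.873 mm

4.87 mm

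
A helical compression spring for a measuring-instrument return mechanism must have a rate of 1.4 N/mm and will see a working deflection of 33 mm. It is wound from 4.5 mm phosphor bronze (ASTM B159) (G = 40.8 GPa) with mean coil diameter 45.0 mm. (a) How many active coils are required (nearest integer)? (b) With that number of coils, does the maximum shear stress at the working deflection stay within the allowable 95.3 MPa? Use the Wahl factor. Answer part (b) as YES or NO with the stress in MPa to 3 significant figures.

N_a = Gd⁴/(8D³k) = (40.8×10³)(4.5⁴)/(8·45.0³·1.4) = 16.39 → N_a = 16
Actual rate k = Gd⁴/(8D³·16) = 1.4344 N/mm
Working load F = kδ = 1.4344·33 = 47.334 N
C = 45.0/4.5 = 10.0000; K_W = (4C−1)/(4C−4)+0.615/C = 1.1448
τ_max = K_W·8FD/(πd³) = 1.1448·59.524 = 68.145 MPa
τ_max ≤ 95.3 MPa → acceptable

(a) 16 coils; (b) YES, τ_max = 68.1 MPa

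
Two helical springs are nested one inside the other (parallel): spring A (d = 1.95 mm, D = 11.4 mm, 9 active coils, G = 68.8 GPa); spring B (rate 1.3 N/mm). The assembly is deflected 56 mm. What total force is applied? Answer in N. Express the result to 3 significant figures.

k_A = Gd⁴/(8D³N_a) = (68.8×10³)(1.95⁴)/(8·11.4³·9) = 9.3257 N/mm
Parallel: k_eq = 9.3257 + 1.3 = 10.626 N/mm
F = k_eq·δ = 10.626·56 = 595.04 N

595 N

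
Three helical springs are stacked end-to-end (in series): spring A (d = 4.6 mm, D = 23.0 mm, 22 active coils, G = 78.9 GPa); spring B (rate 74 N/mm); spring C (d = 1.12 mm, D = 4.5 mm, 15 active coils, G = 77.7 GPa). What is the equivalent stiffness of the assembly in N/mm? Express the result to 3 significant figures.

k_A = Gd⁴/(8D³N_a) = (78.9×10³)(4.6⁴)/(8·23.0³·22) = 16.497 N/mm
k_C = Gd⁴/(8D³N_a) = (77.7×10³)(1.12⁴)/(8·4.5³·15) = 11.181 N/mm
Series: 1/k_eq = 1/16.497 + 1/74 + 1/11.181 = 0.16357; k_eq = 6.1137 N/mm

6.11 N/mm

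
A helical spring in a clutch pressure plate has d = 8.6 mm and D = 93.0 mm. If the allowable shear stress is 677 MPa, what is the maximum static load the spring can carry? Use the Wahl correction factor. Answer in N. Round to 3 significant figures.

1600 N

C = D/d = 93.0/8.6 = 10.8140
K_W = (4C−1)/(4C−4) + 0.615/C = 42.256/39.256 + 0.0569 = 1.1333
τ_max = K·8FD/(πd³) → F_max = τ_allow·πd³/(8DK)
F_max = 677·π·8.6³/(8·93.0·1.1333) = 1.3528e+06/843.17 = 1604.4 N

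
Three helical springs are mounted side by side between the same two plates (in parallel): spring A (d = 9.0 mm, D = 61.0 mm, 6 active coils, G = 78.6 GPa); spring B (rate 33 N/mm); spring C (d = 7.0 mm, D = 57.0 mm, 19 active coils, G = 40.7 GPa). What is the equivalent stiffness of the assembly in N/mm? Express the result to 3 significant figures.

k_A = Gd⁴/(8D³N_a) = (78.6×10³)(9.0⁴)/(8·61.0³·6) = 47.333 N/mm
k_C = Gd⁴/(8D³N_a) = (40.7×10³)(7.0⁴)/(8·57.0³·19) = 3.4715 N/mm
Parallel: k_eq = 47.333 + 33 + 3.4715 = 83.804 N/mm

83.8 N/mm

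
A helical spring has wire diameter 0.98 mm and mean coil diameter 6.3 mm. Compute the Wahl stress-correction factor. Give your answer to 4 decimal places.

C = D/d = 6.3/0.98 = 6.4286
K_W = (4C−1)/(4C−4) + 0.615/C = 24.714/21.714 + 0.0957 = 1.2338

1.2338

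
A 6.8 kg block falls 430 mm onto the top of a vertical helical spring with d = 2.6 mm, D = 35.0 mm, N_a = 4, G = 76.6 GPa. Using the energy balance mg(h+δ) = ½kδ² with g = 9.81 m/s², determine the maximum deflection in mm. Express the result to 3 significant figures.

178 mm

k = Gd⁴/(8D³N_a) = (76.6×10³)(2.6⁴)/(8·35.0³·4) = 2.5513 N/mm
W = mg = 6.8 × 9.81 = 66.708 N
½kδ² − Wδ − Wh = 0 → δ = (W + √(W² + 2kWh))/k
δ = (66.708 + √(4450 + 146367))/2.5513 = (66.708 + 388.35)/2.5513 = 178.36 mm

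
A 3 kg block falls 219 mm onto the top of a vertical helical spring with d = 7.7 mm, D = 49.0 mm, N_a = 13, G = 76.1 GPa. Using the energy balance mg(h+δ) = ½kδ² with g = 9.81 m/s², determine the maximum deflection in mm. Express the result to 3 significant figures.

k = Gd⁴/(8D³N_a) = (76.1×10³)(7.7⁴)/(8·49.0³·13) = 21.864 N/mm
W = mg = 3 × 9.81 = 29.43 N
½kδ² − Wδ − Wh = 0 → δ = (W + √(W² + 2kWh))/k
δ = (29.43 + √(866.12 + 281832))/21.864 = (29.43 + 531.69)/21.864 = 25.664 mm

25.7 mm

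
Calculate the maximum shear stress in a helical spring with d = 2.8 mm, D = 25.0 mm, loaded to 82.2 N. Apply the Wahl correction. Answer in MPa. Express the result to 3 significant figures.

Spring index C = D/d = 25.0/2.8 = 8.9286
K_W = (4C−1)/(4C−4) + 0.615/C = 34.714/31.714 + 0.0689 = 1.1635
τ₀ = 8FD/(πd³) = 8·82.2·25.0/(π·2.8³) = 16440/68.964 = 238.38 MPa
τ_max = K·τ₀ = 1.1635 × 238.38 = 277.35 MPa

277 MPa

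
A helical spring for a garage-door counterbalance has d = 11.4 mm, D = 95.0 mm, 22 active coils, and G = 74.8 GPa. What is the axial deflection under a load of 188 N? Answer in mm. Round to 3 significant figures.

22.5 mm

k = Gd⁴/(8D³N_a) = (74.8×10³)(11.4⁴)/(8·95.0³·22) = 8.3722 N/mm
δ = F/k = 188 / 8.3722 = 22.455 mm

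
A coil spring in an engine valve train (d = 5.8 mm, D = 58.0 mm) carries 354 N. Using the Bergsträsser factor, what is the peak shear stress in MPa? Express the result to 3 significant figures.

304 MPa

Spring index C = D/d = 58.0/5.8 = 10.0000
K_B = (4C+2)/(4C−3) = 42.000/37.000 = 1.1351
τ₀ = 8FD/(πd³) = 8·354·58.0/(π·5.8³) = 164256/612.96 = 267.97 MPa
τ_max = K·τ₀ = 1.1351 × 267.97 = 304.18 MPa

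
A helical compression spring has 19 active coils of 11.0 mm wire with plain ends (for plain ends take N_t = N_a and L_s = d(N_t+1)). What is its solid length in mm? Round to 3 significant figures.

220 mm

plain ends: N_t = N_a = 19
L_s = d·(N_t+1) = 11.0 × 20 = 220 mm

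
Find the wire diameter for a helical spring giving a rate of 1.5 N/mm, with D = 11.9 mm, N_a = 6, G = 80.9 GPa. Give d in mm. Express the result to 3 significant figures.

d = (8D³N_a·k / G)^(1/4) = (8·11.9³·6·1.5 / (80.9×10³))^0.25
  = (1.4998)^0.25 = 1.1066 mm

1.11 mm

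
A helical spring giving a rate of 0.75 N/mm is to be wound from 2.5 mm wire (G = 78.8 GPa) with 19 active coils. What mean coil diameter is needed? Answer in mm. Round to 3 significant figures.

D = (Gd⁴/(8N_a·k))^(1/3) = (78.8×10³·2.5⁴/(8·19·0.75))^(1/3)
  = (27001.1)^(1/3) = 30.0004 mm

30.0 mm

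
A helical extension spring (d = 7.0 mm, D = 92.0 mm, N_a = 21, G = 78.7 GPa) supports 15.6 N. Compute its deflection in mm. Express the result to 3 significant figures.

10.8 mm

k = Gd⁴/(8D³N_a) = (78.7×10³)(7.0⁴)/(8·92.0³·21) = 1.4444 N/mm
δ = F/k = 15.6 / 1.4444 = 10.8 mm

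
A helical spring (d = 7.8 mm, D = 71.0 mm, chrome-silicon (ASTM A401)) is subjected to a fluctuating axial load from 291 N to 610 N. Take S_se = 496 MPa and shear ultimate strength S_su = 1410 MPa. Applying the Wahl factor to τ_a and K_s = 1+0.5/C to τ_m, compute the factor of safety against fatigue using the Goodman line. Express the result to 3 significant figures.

3.70

C = D/d = 71.0/7.8 = 9.1026; K_W = (4C−1)/(4C−4)+0.615/C = 1.1601; K_s = 1+0.5/C = 1.0549
F_a = (F_max−F_min)/2 = 159.5 N; F_m = (F_max+F_min)/2 = 450.5 N
τ_a = K_W·8F_aD/(πd³) = 1.1601 × 60.768 = 70.499 MPa
τ_m = K_s·8F_mD/(πd³) = 1.0549 × 171.64 = 181.06 MPa
Goodman: 1/n_f = τ_a/S_se + τ_m/S_su = 70.499/496 + 181.06/1410 = 0.14213 + 0.12841 = 0.27055
n_f = 1/0.27055 = 3.696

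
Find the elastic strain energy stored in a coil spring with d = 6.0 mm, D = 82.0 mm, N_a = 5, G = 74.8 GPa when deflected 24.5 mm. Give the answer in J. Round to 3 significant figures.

1.32 J

k = Gd⁴/(8D³N_a) = (74.8×10³)(6.0⁴)/(8·82.0³·5) = 4.3955 N/mm
U = ½kδ² = 0.5 × 4.3955 × 24.5² = 1319.2 N·mm = 1.3192 J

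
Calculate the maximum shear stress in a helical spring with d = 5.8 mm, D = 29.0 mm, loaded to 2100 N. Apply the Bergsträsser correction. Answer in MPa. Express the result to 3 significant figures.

Spring index C = D/d = 29.0/5.8 = 5.0000
K_B = (4C+2)/(4C−3) = 22.000/17.000 = 1.2941
τ₀ = 8FD/(πd³) = 8·2100·29.0/(π·5.8³) = 487200/612.96 = 794.83 MPa
τ_max = K·τ₀ = 1.2941 × 794.83 = 1028.6 MPa

1030 MPa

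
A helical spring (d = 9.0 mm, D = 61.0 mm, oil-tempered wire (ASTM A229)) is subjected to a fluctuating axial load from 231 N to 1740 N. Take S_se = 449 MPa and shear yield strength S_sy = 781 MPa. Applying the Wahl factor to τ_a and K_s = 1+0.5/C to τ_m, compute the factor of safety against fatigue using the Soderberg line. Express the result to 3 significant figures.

C = D/d = 61.0/9.0 = 6.7778; K_W = (4C−1)/(4C−4)+0.615/C = 1.2205; K_s = 1+0.5/C = 1.0738
F_a = (F_max−F_min)/2 = 754.5 N; F_m = (F_max+F_min)/2 = 985.5 N
τ_a = K_W·8F_aD/(πd³) = 1.2205 × 160.77 = 196.23 MPa
τ_m = K_s·8F_mD/(πd³) = 1.0738 × 209.99 = 225.48 MPa
Soderberg: 1/n_f = τ_a/S_se + τ_m/S_sy = 196.23/449 + 225.48/781 = 0.43703 + 0.28871 = 0.72574
n_f = 1/0.72574 = 1.378

1.38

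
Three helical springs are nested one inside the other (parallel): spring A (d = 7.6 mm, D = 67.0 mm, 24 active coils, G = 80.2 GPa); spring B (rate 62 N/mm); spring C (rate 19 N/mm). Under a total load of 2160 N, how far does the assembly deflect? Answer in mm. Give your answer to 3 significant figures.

k_A = Gd⁴/(8D³N_a) = (80.2×10³)(7.6⁴)/(8·67.0³·24) = 4.6334 N/mm
Parallel: k_eq = 4.6334 + 62 + 19 = 85.633 N/mm
δ = F/k_eq = 2160/85.633 = 25.224 mm

25.2 mm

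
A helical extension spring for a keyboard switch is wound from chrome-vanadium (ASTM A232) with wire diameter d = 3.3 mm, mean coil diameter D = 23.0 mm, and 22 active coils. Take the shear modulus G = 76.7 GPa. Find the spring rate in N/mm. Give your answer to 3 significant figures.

k = Gd⁴/(8D³N_a) = (76.7×10³ × 3.3⁴) / (8 × 23.0³ × 22)
  = 9.09601e+06 / 2.14139e+06 = 4.2477 N/mm

4.25 N/mm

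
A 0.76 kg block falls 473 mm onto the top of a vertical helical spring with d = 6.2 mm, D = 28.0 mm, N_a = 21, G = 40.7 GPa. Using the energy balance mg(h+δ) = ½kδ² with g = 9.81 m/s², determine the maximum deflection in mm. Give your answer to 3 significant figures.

k = Gd⁴/(8D³N_a) = (40.7×10³)(6.2⁴)/(8·28.0³·21) = 16.307 N/mm
W = mg = 0.76 × 9.81 = 7.4556 N
½kδ² − Wδ − Wh = 0 → δ = (W + √(W² + 2kWh))/k
δ = (7.4556 + √(55.586 + 115014))/16.307 = (7.4556 + 339.22)/16.307 = 21.259 mm

21.3 mm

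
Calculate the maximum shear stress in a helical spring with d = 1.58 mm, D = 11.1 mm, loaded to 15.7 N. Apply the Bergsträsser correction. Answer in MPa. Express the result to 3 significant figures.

Spring index C = D/d = 11.1/1.58 = 7.0253
K_B = (4C+2)/(4C−3) = 30.101/25.101 = 1.1992
τ₀ = 8FD/(πd³) = 8·15.7·11.1/(π·1.58³) = 1394.16/12.391 = 112.51 MPa
τ_max = K·τ₀ = 1.1992 × 112.51 = 134.92 MPa

135 MPa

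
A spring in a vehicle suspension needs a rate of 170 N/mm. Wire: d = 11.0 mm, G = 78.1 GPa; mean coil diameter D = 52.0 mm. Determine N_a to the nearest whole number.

N_a = Gd⁴/(8D³k) = (78.1×10³ × 11.0⁴)/(8 × 52.0³ × 170)
    = 1.14346e+09 / 1.91227e+08 = 5.98 → 6 coils

6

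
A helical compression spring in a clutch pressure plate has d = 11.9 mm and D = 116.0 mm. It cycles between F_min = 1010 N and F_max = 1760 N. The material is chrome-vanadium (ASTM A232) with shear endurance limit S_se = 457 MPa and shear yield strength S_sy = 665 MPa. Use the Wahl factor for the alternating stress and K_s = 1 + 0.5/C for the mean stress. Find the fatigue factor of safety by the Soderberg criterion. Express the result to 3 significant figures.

1.82

C = D/d = 116.0/11.9 = 9.7479; K_W = (4C−1)/(4C−4)+0.615/C = 1.1488; K_s = 1+0.5/C = 1.0513
F_a = (F_max−F_min)/2 = 375 N; F_m = (F_max+F_min)/2 = 1385 N
τ_a = K_W·8F_aD/(πd³) = 1.1488 × 65.734 = 75.517 MPa
τ_m = K_s·8F_mD/(πd³) = 1.0513 × 242.78 = 255.23 MPa
Soderberg: 1/n_f = τ_a/S_se + τ_m/S_sy = 75.517/457 + 255.23/665 = 0.16524 + 0.38380 = 0.54905
n_f = 1/0.54905 = 1.821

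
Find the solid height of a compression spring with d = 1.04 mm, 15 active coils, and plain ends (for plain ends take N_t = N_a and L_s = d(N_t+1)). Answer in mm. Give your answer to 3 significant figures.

16.6 mm

plain ends: N_t = N_a = 15
L_s = d·(N_t+1) = 1.04 × 16 = 16.64 mm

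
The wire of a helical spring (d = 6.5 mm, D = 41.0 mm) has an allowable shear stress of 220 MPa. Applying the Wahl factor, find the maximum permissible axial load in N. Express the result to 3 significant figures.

C = D/d = 41.0/6.5 = 6.3077
K_W = (4C−1)/(4C−4) + 0.615/C = 24.231/21.231 + 0.0975 = 1.2388
τ_max = K·8FD/(πd³) → F_max = τ_allow·πd³/(8DK)
F_max = 220·π·6.5³/(8·41.0·1.2388) = 1.8981e+05/406.33 = 467.13 N

467 N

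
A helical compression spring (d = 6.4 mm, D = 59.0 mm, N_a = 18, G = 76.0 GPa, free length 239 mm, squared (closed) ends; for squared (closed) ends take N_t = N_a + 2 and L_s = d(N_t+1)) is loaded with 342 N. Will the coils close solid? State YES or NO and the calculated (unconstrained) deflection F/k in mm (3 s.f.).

k = Gd⁴/(8D³N_a) = (76.0×10³)(6.4⁴)/(8·59.0³·18) = 4.3114 N/mm
N_t = 20; L_s = 6.4·21 = 134.4 mm; δ_solid = L₀ − L_s = 239 − 134.4 = 104.6 mm
δ = F/k = 342/4.3114 = 79.325 mm
δ < δ_solid → spring does not go solid

NO, δ = 79.3 mm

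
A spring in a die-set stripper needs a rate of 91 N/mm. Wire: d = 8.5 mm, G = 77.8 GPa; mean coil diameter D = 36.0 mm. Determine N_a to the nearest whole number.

N_a = Gd⁴/(8D³k) = (77.8×10³ × 8.5⁴)/(8 × 36.0³ × 91)
    = 4.06121e+08 / 3.39656e+07 = 11.96 → 12 coils

12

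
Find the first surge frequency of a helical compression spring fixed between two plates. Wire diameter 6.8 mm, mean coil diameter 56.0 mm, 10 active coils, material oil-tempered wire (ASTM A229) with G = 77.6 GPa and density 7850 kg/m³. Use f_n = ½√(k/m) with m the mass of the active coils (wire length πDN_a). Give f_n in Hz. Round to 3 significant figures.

k = Gd⁴/(8D³N_a) = (77.6×10³)(6.8⁴)/(8·56.0³·10) = 11.81 N/mm = 11810 N/m
Wire length L = πDN_a = π·56.0·10 = 1759.3 mm
m = ρ·(πd²/4)·L = 7850 × 36.317×10⁻⁶ m² × 1.7593 m = 0.50155 kg
f_n = ½√(k/m) = 0.5·√(11810/0.50155) = 0.5·√(23547) = 76.724 Hz

76.7 Hz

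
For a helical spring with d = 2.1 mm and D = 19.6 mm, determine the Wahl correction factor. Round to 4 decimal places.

1.1559

C = D/d = 19.6/2.1 = 9.3333
K_W = (4C−1)/(4C−4) + 0.615/C = 36.333/33.333 + 0.0659 = 1.1559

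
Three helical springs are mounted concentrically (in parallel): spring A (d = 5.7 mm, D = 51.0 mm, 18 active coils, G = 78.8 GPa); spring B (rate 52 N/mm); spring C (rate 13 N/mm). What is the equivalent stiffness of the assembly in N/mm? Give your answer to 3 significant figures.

k_A = Gd⁴/(8D³N_a) = (78.8×10³)(5.7⁴)/(8·51.0³·18) = 4.3546 N/mm
Parallel: k_eq = 4.3546 + 52 + 13 = 69.355 N/mm

69.4 N/mm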